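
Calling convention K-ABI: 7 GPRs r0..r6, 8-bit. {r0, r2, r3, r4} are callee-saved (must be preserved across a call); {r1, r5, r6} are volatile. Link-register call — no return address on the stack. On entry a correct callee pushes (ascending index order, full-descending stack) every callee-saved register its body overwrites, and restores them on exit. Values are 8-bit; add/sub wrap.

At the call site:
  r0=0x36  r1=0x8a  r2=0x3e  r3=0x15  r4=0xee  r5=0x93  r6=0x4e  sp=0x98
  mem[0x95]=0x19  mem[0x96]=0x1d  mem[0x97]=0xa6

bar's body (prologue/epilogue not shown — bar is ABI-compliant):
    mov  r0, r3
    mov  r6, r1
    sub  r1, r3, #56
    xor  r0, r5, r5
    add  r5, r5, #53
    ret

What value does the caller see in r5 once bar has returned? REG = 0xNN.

prologue: push r0 → mem[0x97]=0x36, sp=0x97
body[0] mov  r0, r3 → r0=0x15
body[1] mov  r6, r1 → r6=0x8a
body[2] sub  r1, r3, #56 → r1=0xdd
body[3] xor  r0, r5, r5 → r0=0x00
body[4] add  r5, r5, #53 → r5=0xc8
epilogue: pop r0=0x36, sp=0x98
r5 is caller-saved → body value

REG = 0xc8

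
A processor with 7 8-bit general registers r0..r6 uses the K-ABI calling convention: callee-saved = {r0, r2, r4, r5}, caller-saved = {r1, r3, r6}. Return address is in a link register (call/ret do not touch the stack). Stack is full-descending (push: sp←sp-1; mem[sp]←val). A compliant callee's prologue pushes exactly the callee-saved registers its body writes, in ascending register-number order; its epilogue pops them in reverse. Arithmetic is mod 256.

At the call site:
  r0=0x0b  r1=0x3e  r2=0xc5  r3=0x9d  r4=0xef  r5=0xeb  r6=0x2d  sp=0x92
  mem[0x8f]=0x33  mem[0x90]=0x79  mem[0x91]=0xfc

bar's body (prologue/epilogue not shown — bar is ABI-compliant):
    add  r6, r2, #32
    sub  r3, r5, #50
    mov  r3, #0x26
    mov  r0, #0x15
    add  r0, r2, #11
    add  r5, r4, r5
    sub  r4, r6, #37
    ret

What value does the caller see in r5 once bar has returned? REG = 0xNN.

prologue: push r0 → mem[0x91]=0x0b, sp=0x91
prologue: push r4 → mem[0x90]=0xef, sp=0x90
prologue: push r5 → mem[0x8f]=0xeb, sp=0x8f
body[0] add  r6, r2, #32 → r6=0xe5
body[1] sub  r3, r5, #50 → r3=0xb9
body[2] mov  r3, #0x26 → r3=0x26
body[3] mov  r0, #0x15 → r0=0x15
body[4] add  r0, r2, #11 → r0=0xd0
body[5] add  r5, r4, r5 → r5=0xda
body[6] sub  r4, r6, #37 → r4=0xc0
epilogue: pop r5=0xeb, sp=0x90
epilogue: pop r4=0xef, sp=0x91
epilogue: pop r0=0x0b, sp=0x92
r5 is callee-saved → restored

REG = 0xeb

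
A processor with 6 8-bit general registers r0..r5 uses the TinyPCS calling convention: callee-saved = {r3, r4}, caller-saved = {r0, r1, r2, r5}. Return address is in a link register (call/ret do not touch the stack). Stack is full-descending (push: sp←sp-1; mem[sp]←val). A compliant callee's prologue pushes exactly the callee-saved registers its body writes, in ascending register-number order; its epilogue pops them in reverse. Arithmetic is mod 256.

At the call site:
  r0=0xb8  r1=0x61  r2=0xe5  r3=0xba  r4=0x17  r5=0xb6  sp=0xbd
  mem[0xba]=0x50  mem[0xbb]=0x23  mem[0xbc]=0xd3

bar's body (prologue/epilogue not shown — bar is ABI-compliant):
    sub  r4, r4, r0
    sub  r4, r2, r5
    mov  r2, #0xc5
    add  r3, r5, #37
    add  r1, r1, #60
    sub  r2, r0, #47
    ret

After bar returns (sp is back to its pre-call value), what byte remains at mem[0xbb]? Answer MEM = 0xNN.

MEM = 0x17

prologue: push r3 → mem[0xbc]=0xba, sp=0xbc
prologue: push r4 → mem[0xbb]=0x17, sp=0xbb
body[0] sub  r4, r4, r0 → r4=0x5f
body[1] sub  r4, r2, r5 → r4=0x2f
body[2] mov  r2, #0xc5 → r2=0xc5
body[3] add  r3, r5, #37 → r3=0xdb
body[4] add  r1, r1, #60 → r1=0x9d
body[5] sub  r2, r0, #47 → r2=0x89
epilogue: pop r4=0x17, sp=0xbc
epilogue: pop r3=0xba, sp=0xbd
prologue pushed ['r3', 'r4'] at ['0xbc', '0xbb']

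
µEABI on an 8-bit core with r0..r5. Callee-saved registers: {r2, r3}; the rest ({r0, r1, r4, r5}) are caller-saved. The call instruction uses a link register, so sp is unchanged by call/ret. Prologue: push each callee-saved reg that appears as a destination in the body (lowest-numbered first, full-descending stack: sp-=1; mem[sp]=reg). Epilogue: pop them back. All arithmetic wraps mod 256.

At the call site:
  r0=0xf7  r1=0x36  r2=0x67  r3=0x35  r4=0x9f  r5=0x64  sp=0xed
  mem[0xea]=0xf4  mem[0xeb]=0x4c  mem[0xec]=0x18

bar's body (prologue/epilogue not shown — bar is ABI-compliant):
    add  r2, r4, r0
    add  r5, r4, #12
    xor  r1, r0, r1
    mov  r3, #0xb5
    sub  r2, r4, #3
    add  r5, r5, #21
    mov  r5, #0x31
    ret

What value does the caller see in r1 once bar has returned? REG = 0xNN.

REG = 0xc1

prologue: push r2 → mem[0xec]=0x67, sp=0xec
prologue: push r3 → mem[0xeb]=0x35, sp=0xeb
body[0] add  r2, r4, r0 → r2=0x96
body[1] add  r5, r4, #12 → r5=0xab
body[2] xor  r1, r0, r1 → r1=0xc1
body[3] mov  r3, #0xb5 → r3=0xb5
body[4] sub  r2, r4, #3 → r2=0x9c
body[5] add  r5, r5, #21 → r5=0xc0
body[6] mov  r5, #0x31 → r5=0x31
epilogue: pop r3=0x35, sp=0xec
epilogue: pop r2=0x67, sp=0xed
r1 is caller-saved → body value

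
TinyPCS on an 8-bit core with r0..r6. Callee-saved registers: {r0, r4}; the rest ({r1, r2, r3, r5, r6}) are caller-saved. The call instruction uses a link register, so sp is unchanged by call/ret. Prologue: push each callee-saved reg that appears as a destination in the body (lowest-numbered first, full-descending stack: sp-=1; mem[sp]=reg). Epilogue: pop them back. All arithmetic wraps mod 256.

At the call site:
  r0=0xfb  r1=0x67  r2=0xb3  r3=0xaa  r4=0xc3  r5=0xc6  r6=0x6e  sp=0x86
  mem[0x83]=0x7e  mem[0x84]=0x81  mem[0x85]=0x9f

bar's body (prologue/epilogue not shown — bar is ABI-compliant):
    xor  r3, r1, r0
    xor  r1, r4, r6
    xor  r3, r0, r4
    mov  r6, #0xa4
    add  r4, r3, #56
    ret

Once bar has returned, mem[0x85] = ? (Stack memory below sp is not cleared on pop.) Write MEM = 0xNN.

prologue: push r4 -> mem[0x85]=0xc3, sp=0x85
body[0] xor  r3, r1, r0 -> r3=0x9c
body[1] xor  r1, r4, r6 -> r1=0xad
body[2] xor  r3, r0, r4 -> r3=0x38
body[3] mov  r6, #0xa4 -> r6=0xa4
body[4] add  r4, r3, #56 -> r4=0x70
epilogue: pop r4=0xc3, sp=0x86
prologue pushed ['r4'] at ['0x85']

MEM = 0xc3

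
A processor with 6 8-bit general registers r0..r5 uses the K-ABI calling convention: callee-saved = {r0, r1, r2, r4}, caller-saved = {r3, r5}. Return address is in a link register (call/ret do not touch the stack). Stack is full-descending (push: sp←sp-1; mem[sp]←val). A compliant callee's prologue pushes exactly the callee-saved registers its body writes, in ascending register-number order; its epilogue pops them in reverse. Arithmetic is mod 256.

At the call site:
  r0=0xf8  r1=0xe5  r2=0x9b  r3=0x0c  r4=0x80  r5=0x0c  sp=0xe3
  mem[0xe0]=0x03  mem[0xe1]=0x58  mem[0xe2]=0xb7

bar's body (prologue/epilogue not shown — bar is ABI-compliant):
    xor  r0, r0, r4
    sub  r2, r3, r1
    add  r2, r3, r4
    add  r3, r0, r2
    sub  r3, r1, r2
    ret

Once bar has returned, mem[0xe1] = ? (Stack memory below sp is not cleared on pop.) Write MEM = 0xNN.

prologue: push r0 → mem[0xe2]=0xf8, sp=0xe2
prologue: push r2 → mem[0xe1]=0x9b, sp=0xe1
body[0] xor  r0, r0, r4 → r0=0x78
body[1] sub  r2, r3, r1 → r2=0x27
body[2] add  r2, r3, r4 → r2=0x8c
body[3] add  r3, r0, r2 → r3=0x04
body[4] sub  r3, r1, r2 → r3=0x59
epilogue: pop r2=0x9b, sp=0xe2
epilogue: pop r0=0xf8, sp=0xe3
prologue pushed ['r0', 'r2'] at ['0xe2', '0xe1']

MEM = 0x9b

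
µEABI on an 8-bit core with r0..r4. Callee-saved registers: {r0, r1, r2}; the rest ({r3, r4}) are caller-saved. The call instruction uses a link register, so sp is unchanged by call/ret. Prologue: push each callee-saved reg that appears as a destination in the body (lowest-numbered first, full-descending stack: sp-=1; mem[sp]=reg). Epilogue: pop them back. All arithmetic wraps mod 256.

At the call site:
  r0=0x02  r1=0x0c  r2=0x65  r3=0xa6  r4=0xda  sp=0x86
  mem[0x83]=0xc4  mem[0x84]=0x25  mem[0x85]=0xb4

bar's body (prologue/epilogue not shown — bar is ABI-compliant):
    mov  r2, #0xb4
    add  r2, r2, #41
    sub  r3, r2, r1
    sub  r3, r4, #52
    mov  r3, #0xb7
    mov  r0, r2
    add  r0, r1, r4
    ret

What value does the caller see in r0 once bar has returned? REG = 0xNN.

REG = 0x02

prologue: push r0 → mem[0x85]=0x02, sp=0x85
prologue: push r2 → mem[0x84]=0x65, sp=0x84
body[0] mov  r2, #0xb4 → r2=0xb4
body[1] add  r2, r2, #41 → r2=0xdd
body[2] sub  r3, r2, r1 → r3=0xd1
body[3] sub  r3, r4, #52 → r3=0xa6
body[4] mov  r3, #0xb7 → r3=0xb7
body[5] mov  r0, r2 → r0=0xdd
body[6] add  r0, r1, r4 → r0=0xe6
epilogue: pop r2=0x65, sp=0x85
epilogue: pop r0=0x02, sp=0x86
r0 is callee-saved → restored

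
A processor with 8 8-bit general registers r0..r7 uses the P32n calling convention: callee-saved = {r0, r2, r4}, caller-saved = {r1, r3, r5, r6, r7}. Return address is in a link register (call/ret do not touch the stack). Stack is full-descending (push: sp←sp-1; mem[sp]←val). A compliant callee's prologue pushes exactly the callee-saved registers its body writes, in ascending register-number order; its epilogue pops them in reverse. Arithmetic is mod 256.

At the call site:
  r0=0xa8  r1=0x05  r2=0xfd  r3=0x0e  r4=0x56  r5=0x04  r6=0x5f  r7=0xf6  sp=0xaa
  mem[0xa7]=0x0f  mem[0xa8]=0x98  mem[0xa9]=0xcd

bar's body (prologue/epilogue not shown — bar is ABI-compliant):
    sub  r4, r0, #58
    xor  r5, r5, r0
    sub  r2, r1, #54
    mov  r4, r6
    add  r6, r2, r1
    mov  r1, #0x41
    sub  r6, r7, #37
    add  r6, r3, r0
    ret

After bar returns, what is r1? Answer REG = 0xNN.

REG = 0x41

prologue: push r2 → mem[0xa9]=0xfd, sp=0xa9
prologue: push r4 → mem[0xa8]=0x56, sp=0xa8
body[0] sub  r4, r0, #58 → r4=0x6e
body[1] xor  r5, r5, r0 → r5=0xac
body[2] sub  r2, r1, #54 → r2=0xcf
body[3] mov  r4, r6 → r4=0x5f
body[4] add  r6, r2, r1 → r6=0xd4
body[5] mov  r1, #0x41 → r1=0x41
body[6] sub  r6, r7, #37 → r6=0xd1
body[7] add  r6, r3, r0 → r6=0xb6
epilogue: pop r4=0x56, sp=0xa9
epilogue: pop r2=0xfd, sp=0xaa
r1 is caller-saved → body value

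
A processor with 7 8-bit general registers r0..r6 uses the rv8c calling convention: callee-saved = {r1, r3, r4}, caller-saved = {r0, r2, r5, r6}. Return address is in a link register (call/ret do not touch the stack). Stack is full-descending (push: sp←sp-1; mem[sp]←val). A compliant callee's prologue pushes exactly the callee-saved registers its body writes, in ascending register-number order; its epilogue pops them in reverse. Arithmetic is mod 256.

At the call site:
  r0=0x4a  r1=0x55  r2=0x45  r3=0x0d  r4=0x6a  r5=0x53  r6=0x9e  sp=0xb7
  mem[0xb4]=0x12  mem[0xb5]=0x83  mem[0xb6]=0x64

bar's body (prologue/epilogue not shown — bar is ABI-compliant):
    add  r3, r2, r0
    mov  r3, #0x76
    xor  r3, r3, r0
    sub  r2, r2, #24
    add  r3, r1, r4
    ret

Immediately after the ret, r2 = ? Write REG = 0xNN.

prologue: push r3 -> mem[0xb6]=0x0d, sp=0xb6
body[0] add  r3, r2, r0 -> r3=0x8f
body[1] mov  r3, #0x76 -> r3=0x76
body[2] xor  r3, r3, r0 -> r3=0x3c
body[3] sub  r2, r2, #24 -> r2=0x2d
body[4] add  r3, r1, r4 -> r3=0xbf
epilogue: pop r3=0x0d, sp=0xb7
r2 is caller-saved -> body value

REG = 0x2d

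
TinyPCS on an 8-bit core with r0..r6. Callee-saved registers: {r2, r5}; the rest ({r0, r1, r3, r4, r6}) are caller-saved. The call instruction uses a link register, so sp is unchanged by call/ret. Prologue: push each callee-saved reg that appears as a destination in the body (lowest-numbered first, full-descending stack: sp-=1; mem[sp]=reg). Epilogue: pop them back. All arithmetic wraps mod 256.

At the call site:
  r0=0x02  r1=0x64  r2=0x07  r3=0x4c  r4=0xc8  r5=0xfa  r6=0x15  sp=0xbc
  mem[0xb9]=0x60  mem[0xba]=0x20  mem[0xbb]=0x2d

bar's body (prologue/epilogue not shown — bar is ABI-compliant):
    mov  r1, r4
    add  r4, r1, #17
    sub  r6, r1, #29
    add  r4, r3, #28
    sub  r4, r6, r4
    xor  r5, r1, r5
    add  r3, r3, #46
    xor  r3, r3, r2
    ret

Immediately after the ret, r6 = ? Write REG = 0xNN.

prologue: push r5 -> mem[0xbb]=0xfa, sp=0xbb
body[0] mov  r1, r4 -> r1=0xc8
body[1] add  r4, r1, #17 -> r4=0xd9
body[2] sub  r6, r1, #29 -> r6=0xab
body[3] add  r4, r3, #28 -> r4=0x68
body[4] sub  r4, r6, r4 -> r4=0x43
body[5] xor  r5, r1, r5 -> r5=0x32
body[6] add  r3, r3, #46 -> r3=0x7a
body[7] xor  r3, r3, r2 -> r3=0x7d
epilogue: pop r5=0xfa, sp=0xbc
r6 is caller-saved -> body value

REG = 0xab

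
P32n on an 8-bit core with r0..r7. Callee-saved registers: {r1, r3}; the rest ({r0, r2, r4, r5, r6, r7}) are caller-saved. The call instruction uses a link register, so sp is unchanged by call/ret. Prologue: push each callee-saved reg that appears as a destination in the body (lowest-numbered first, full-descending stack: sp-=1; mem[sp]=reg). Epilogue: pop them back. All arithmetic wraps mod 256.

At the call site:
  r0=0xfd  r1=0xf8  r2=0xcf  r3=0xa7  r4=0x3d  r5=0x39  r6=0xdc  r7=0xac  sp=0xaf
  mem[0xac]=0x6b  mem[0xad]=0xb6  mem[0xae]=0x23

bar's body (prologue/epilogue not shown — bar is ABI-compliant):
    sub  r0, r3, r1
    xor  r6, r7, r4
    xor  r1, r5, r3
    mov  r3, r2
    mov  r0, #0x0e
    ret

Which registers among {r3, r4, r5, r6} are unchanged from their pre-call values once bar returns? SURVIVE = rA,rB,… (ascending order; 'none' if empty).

SURVIVE = r3,r4,r5

prologue: push r1 → mem[0xae]=0xf8, sp=0xae
prologue: push r3 → mem[0xad]=0xa7, sp=0xad
body[0] sub  r0, r3, r1 → r0=0xaf
body[1] xor  r6, r7, r4 → r6=0x91
body[2] xor  r1, r5, r3 → r1=0x9e
body[3] mov  r3, r2 → r3=0xcf
body[4] mov  r0, #0x0e → r0=0x0e
epilogue: pop r3=0xa7, sp=0xae
epilogue: pop r1=0xf8, sp=0xaf
r3: callee-saved, written=True
r4: caller-saved, written=False
r5: caller-saved, written=False
r6: caller-saved, written=True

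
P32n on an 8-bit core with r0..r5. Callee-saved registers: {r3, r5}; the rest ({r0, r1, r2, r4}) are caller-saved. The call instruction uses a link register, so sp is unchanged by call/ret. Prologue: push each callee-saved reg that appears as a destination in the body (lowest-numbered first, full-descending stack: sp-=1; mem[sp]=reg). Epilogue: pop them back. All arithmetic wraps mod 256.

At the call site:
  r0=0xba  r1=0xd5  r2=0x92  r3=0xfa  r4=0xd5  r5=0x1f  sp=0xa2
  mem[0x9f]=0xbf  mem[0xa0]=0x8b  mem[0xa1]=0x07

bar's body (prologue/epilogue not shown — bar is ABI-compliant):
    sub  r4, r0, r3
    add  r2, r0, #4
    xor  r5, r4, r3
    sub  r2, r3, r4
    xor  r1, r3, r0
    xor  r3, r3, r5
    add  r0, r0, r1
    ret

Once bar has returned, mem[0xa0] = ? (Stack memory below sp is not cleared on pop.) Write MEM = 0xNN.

prologue: push r3 -> mem[0xa1]=0xfa, sp=0xa1
prologue: push r5 -> mem[0xa0]=0x1f, sp=0xa0
body[0] sub  r4, r0, r3 -> r4=0xc0
body[1] add  r2, r0, #4 -> r2=0xbe
body[2] xor  r5, r4, r3 -> r5=0x3a
body[3] sub  r2, r3, r4 -> r2=0x3a
body[4] xor  r1, r3, r0 -> r1=0x40
body[5] xor  r3, r3, r5 -> r3=0xc0
body[6] add  r0, r0, r1 -> r0=0xfa
epilogue: pop r5=0x1f, sp=0xa1
epilogue: pop r3=0xfa, sp=0xa2
prologue pushed ['r3', 'r5'] at ['0xa1', '0xa0']

MEM = 0x1f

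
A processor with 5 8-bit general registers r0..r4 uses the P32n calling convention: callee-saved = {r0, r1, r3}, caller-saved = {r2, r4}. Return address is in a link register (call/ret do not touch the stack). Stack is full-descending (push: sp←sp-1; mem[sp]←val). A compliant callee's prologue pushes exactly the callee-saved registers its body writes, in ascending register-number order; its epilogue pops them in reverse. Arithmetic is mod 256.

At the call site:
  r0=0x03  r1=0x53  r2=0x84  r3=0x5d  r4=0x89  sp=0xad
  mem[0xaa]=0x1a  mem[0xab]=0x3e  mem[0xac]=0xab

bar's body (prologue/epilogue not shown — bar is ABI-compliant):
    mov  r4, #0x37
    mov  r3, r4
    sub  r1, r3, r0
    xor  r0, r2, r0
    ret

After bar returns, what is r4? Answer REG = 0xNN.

REG = 0x37

prologue: push r0 -> mem[0xac]=0x03, sp=0xac
prologue: push r1 -> mem[0xab]=0x53, sp=0xab
prologue: push r3 -> mem[0xaa]=0x5d, sp=0xaa
body[0] mov  r4, #0x37 -> r4=0x37
body[1] mov  r3, r4 -> r3=0x37
body[2] sub  r1, r3, r0 -> r1=0x34
body[3] xor  r0, r2, r0 -> r0=0x87
epilogue: pop r3=0x5d, sp=0xab
epilogue: pop r1=0x53, sp=0xac
epilogue: pop r0=0x03, sp=0xad
r4 is caller-saved -> body value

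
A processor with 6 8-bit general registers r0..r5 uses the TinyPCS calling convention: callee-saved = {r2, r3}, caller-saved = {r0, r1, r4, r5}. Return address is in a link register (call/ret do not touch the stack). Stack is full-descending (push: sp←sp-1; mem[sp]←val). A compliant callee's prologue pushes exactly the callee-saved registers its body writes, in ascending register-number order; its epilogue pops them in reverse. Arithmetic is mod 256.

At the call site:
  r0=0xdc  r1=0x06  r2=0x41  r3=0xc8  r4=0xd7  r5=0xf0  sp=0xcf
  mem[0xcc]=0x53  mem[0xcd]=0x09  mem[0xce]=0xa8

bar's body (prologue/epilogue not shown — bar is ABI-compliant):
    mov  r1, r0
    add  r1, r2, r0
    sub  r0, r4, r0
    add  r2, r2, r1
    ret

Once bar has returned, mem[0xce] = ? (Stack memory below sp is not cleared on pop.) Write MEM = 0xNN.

prologue: push r2 -> mem[0xce]=0x41, sp=0xce
body[0] mov  r1, r0 -> r1=0xdc
body[1] add  r1, r2, r0 -> r1=0x1d
body[2] sub  r0, r4, r0 -> r0=0xfb
body[3] add  r2, r2, r1 -> r2=0x5e
epilogue: pop r2=0x41, sp=0xcf
prologue pushed ['r2'] at ['0xce']

MEM = 0x41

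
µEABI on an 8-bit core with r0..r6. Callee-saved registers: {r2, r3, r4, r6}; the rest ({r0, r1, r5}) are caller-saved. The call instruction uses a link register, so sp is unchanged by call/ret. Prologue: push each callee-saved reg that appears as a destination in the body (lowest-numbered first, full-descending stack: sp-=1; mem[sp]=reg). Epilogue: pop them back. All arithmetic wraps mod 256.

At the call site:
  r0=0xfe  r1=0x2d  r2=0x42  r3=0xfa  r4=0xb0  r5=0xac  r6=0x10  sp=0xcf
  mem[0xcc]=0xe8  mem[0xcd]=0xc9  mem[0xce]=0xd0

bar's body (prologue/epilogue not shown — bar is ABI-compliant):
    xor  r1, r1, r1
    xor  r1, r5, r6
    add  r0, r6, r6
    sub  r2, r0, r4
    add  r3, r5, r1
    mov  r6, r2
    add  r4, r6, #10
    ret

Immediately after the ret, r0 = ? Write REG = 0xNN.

REG = 0x20

prologue: push r2 → mem[0xce]=0x42, sp=0xce
prologue: push r3 → mem[0xcd]=0xfa, sp=0xcd
prologue: push r4 → mem[0xcc]=0xb0, sp=0xcc
prologue: push r6 → mem[0xcb]=0x10, sp=0xcb
body[0] xor  r1, r1, r1 → r1=0x00
body[1] xor  r1, r5, r6 → r1=0xbc
body[2] add  r0, r6, r6 → r0=0x20
body[3] sub  r2, r0, r4 → r2=0x70
body[4] add  r3, r5, r1 → r3=0x68
body[5] mov  r6, r2 → r6=0x70
body[6] add  r4, r6, #10 → r4=0x7a
epilogue: pop r6=0x10, sp=0xcc
epilogue: pop r4=0xb0, sp=0xcd
epilogue: pop r3=0xfa, sp=0xce
epilogue: pop r2=0x42, sp=0xcf
r0 is caller-saved → body value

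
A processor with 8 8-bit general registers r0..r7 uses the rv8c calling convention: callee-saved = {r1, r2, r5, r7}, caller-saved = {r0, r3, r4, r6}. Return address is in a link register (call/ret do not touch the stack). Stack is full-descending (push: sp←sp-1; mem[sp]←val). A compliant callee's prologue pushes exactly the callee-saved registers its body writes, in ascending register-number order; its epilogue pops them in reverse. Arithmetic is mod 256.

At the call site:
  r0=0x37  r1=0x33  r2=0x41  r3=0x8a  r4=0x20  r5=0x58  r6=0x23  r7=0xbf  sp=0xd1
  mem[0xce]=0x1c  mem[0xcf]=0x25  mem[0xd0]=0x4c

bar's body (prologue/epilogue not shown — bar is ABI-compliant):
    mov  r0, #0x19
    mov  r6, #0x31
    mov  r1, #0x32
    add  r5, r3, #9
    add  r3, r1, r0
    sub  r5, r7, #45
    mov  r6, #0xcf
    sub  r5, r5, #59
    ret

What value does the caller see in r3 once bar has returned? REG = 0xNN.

prologue: push r1 → mem[0xd0]=0x33, sp=0xd0
prologue: push r5 → mem[0xcf]=0x58, sp=0xcf
body[0] mov  r0, #0x19 → r0=0x19
body[1] mov  r6, #0x31 → r6=0x31
body[2] mov  r1, #0x32 → r1=0x32
body[3] add  r5, r3, #9 → r5=0x93
body[4] add  r3, r1, r0 → r3=0x4b
body[5] sub  r5, r7, #45 → r5=0x92
body[6] mov  r6, #0xcf → r6=0xcf
body[7] sub  r5, r5, #59 → r5=0x57
epilogue: pop r5=0x58, sp=0xd0
epilogue: pop r1=0x33, sp=0xd1
r3 is caller-saved → body value

REG = 0x4b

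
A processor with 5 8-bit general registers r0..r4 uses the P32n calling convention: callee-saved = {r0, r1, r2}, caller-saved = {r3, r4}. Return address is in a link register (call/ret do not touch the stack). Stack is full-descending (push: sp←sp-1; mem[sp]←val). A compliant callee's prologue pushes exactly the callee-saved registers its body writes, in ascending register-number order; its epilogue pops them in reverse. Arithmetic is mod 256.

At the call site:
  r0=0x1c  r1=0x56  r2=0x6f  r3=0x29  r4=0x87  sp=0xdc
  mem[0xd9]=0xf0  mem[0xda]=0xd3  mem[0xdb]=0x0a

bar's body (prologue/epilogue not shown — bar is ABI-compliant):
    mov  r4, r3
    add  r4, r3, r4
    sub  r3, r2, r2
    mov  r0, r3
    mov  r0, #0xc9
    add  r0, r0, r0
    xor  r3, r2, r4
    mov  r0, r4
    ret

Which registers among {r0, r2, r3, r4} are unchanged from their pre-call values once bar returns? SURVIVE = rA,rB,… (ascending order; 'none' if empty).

SURVIVE = r0,r2

prologue: push r0 → mem[0xdb]=0x1c, sp=0xdb
body[0] mov  r4, r3 → r4=0x29
body[1] add  r4, r3, r4 → r4=0x52
body[2] sub  r3, r2, r2 → r3=0x00
body[3] mov  r0, r3 → r0=0x00
body[4] mov  r0, #0xc9 → r0=0xc9
body[5] add  r0, r0, r0 → r0=0x92
body[6] xor  r3, r2, r4 → r3=0x3d
body[7] mov  r0, r4 → r0=0x52
epilogue: pop r0=0x1c, sp=0xdc
r0: callee-saved, written=True
r2: callee-saved, written=False
r3: caller-saved, written=True
r4: caller-saved, written=True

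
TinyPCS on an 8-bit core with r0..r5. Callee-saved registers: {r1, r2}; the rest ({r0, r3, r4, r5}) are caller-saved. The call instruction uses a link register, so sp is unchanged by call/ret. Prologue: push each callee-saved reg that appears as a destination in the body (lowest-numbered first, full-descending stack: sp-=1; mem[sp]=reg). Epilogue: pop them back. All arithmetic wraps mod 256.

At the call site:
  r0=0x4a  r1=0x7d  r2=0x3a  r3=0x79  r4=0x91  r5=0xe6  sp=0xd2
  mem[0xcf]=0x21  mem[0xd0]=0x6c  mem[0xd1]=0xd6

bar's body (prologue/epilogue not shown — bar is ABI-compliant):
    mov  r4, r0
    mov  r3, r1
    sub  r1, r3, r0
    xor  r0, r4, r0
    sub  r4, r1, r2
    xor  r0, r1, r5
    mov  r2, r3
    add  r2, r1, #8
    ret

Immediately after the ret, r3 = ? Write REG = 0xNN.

REG = 0x7d

prologue: push r1 -> mem[0xd1]=0x7d, sp=0xd1
prologue: push r2 -> mem[0xd0]=0x3a, sp=0xd0
body[0] mov  r4, r0 -> r4=0x4a
body[1] mov  r3, r1 -> r3=0x7d
body[2] sub  r1, r3, r0 -> r1=0x33
body[3] xor  r0, r4, r0 -> r0=0x00
body[4] sub  r4, r1, r2 -> r4=0xf9
body[5] xor  r0, r1, r5 -> r0=0xd5
body[6] mov  r2, r3 -> r2=0x7d
body[7] add  r2, r1, #8 -> r2=0x3b
epilogue: pop r2=0x3a, sp=0xd1
epilogue: pop r1=0x7d, sp=0xd2
r3 is caller-saved -> body value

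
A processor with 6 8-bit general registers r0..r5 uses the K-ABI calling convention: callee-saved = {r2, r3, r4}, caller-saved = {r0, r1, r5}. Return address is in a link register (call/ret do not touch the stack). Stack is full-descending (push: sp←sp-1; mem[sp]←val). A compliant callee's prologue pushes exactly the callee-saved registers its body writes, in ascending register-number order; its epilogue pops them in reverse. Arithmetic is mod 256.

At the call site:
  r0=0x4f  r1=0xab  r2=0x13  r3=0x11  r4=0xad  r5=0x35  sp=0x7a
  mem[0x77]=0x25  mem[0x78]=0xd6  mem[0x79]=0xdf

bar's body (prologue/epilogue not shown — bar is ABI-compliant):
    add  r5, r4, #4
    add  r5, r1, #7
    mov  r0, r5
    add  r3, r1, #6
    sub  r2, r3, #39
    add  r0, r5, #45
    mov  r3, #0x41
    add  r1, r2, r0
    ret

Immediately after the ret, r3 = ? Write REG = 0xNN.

prologue: push r2 → mem[0x79]=0x13, sp=0x79
prologue: push r3 → mem[0x78]=0x11, sp=0x78
body[0] add  r5, r4, #4 → r5=0xb1
body[1] add  r5, r1, #7 → r5=0xb2
body[2] mov  r0, r5 → r0=0xb2
body[3] add  r3, r1, #6 → r3=0xb1
body[4] sub  r2, r3, #39 → r2=0x8a
body[5] add  r0, r5, #45 → r0=0xdf
body[6] mov  r3, #0x41 → r3=0x41
body[7] add  r1, r2, r0 → r1=0x69
epilogue: pop r3=0x11, sp=0x79
epilogue: pop r2=0x13, sp=0x7a
r3 is callee-saved → restored

REG = 0x11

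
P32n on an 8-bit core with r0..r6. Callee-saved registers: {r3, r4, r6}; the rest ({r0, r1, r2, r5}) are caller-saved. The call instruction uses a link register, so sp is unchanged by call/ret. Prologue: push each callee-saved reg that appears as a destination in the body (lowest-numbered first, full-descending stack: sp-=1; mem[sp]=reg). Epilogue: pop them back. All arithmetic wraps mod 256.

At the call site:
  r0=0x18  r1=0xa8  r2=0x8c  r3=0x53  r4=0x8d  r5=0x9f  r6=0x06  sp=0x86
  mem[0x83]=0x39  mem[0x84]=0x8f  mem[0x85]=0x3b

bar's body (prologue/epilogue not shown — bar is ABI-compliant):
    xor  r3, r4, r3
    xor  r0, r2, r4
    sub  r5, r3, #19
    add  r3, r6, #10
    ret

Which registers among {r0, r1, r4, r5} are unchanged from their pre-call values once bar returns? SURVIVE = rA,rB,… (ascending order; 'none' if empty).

SURVIVE = r1,r4

prologue: push r3 → mem[0x85]=0x53, sp=0x85
body[0] xor  r3, r4, r3 → r3=0xde
body[1] xor  r0, r2, r4 → r0=0x01
body[2] sub  r5, r3, #19 → r5=0xcb
body[3] add  r3, r6, #10 → r3=0x10
epilogue: pop r3=0x53, sp=0x86
r0: caller-saved, written=True
r1: caller-saved, written=False
r4: callee-saved, written=False
r5: caller-saved, written=True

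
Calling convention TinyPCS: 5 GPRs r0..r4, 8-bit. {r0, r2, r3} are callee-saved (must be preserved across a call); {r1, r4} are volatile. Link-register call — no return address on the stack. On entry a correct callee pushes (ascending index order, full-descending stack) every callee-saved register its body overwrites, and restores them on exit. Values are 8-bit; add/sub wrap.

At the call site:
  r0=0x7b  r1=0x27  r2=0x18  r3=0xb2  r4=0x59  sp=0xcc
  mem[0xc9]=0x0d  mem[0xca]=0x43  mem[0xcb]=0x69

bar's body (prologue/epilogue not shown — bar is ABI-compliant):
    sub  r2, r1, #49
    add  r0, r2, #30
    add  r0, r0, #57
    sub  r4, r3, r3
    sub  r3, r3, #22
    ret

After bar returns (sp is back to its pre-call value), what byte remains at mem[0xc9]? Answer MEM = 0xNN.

prologue: push r0 → mem[0xcb]=0x7b, sp=0xcb
prologue: push r2 → mem[0xca]=0x18, sp=0xca
prologue: push r3 → mem[0xc9]=0xb2, sp=0xc9
body[0] sub  r2, r1, #49 → r2=0xf6
body[1] add  r0, r2, #30 → r0=0x14
body[2] add  r0, r0, #57 → r0=0x4d
body[3] sub  r4, r3, r3 → r4=0x00
body[4] sub  r3, r3, #22 → r3=0x9c
epilogue: pop r3=0xb2, sp=0xca
epilogue: pop r2=0x18, sp=0xcb
epilogue: pop r0=0x7b, sp=0xcc
prologue pushed ['r0', 'r2', 'r3'] at ['0xcb', '0xca', '0xc9']

MEM = 0xb2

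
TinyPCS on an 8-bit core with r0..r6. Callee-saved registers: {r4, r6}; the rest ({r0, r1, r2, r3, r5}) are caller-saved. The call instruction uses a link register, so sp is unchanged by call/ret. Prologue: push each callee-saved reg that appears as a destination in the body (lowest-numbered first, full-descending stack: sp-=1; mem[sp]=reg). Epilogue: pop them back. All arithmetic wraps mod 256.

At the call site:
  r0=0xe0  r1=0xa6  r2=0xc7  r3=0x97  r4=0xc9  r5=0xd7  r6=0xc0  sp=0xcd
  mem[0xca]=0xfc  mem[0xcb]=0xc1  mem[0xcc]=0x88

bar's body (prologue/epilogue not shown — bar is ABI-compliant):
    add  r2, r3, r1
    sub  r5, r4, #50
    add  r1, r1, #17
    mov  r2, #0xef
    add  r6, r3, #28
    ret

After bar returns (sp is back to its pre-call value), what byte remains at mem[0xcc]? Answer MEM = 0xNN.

prologue: push r6 -> mem[0xcc]=0xc0, sp=0xcc
body[0] add  r2, r3, r1 -> r2=0x3d
body[1] sub  r5, r4, #50 -> r5=0x97
body[2] add  r1, r1, #17 -> r1=0xb7
body[3] mov  r2, #0xef -> r2=0xef
body[4] add  r6, r3, #28 -> r6=0xb3
epilogue: pop r6=0xc0, sp=0xcd
prologue pushed ['r6'] at ['0xcc']

MEM = 0xc0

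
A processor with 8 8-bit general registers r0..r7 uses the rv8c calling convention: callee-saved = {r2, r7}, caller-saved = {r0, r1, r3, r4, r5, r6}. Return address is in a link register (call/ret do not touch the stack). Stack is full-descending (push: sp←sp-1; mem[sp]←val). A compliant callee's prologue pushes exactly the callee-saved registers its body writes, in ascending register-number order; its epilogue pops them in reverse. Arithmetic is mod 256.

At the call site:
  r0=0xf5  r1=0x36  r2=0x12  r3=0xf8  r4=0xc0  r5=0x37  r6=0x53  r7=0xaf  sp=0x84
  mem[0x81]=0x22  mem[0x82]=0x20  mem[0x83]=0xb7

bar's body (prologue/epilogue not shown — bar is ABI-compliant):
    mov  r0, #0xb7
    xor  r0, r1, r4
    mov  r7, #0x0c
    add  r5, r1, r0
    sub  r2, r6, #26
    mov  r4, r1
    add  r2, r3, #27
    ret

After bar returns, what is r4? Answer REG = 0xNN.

REG = 0x36

prologue: push r2 → mem[0x83]=0x12, sp=0x83
prologue: push r7 → mem[0x82]=0xaf, sp=0x82
body[0] mov  r0, #0xb7 → r0=0xb7
body[1] xor  r0, r1, r4 → r0=0xf6
body[2] mov  r7, #0x0c → r7=0x0c
body[3] add  r5, r1, r0 → r5=0x2c
body[4] sub  r2, r6, #26 → r2=0x39
body[5] mov  r4, r1 → r4=0x36
body[6] add  r2, r3, #27 → r2=0x13
epilogue: pop r7=0xaf, sp=0x83
epilogue: pop r2=0x12, sp=0x84
r4 is caller-saved → body value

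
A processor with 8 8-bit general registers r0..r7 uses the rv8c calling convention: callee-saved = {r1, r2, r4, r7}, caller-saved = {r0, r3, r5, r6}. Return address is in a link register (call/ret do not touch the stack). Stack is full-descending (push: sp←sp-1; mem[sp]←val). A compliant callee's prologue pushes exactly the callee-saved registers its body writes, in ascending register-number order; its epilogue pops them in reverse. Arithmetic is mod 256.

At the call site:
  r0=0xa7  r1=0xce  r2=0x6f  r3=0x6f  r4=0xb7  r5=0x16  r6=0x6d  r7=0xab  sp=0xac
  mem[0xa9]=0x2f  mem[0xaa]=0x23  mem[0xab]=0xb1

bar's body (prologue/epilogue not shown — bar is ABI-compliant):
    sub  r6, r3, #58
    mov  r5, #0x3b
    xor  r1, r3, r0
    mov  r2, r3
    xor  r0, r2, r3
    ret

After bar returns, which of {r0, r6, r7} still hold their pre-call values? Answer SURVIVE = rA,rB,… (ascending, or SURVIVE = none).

SURVIVE = r7

prologue: push r1 -> mem[0xab]=0xce, sp=0xab
prologue: push r2 -> mem[0xaa]=0x6f, sp=0xaa
body[0] sub  r6, r3, #58 -> r6=0x35
body[1] mov  r5, #0x3b -> r5=0x3b
body[2] xor  r1, r3, r0 -> r1=0xc8
body[3] mov  r2, r3 -> r2=0x6f
body[4] xor  r0, r2, r3 -> r0=0x00
epilogue: pop r2=0x6f, sp=0xab
epilogue: pop r1=0xce, sp=0xac
r0: caller-saved, written=True
r6: caller-saved, written=True
r7: callee-saved, written=False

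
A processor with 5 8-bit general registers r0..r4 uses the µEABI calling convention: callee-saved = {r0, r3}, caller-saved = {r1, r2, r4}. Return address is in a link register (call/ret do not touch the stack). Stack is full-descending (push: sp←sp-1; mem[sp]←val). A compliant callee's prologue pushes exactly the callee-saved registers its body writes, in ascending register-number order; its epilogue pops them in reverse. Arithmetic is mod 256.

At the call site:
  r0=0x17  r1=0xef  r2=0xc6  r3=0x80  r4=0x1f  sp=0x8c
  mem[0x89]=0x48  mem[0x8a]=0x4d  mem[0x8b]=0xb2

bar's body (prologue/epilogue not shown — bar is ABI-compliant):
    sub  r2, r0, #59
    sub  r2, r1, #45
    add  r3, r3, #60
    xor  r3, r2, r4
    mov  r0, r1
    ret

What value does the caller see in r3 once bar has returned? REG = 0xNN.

prologue: push r0 → mem[0x8b]=0x17, sp=0x8b
prologue: push r3 → mem[0x8a]=0x80, sp=0x8a
body[0] sub  r2, r0, #59 → r2=0xdc
body[1] sub  r2, r1, #45 → r2=0xc2
body[2] add  r3, r3, #60 → r3=0xbc
body[3] xor  r3, r2, r4 → r3=0xdd
body[4] mov  r0, r1 → r0=0xef
epilogue: pop r3=0x80, sp=0x8b
epilogue: pop r0=0x17, sp=0x8c
r3 is callee-saved → restored

REG = 0x80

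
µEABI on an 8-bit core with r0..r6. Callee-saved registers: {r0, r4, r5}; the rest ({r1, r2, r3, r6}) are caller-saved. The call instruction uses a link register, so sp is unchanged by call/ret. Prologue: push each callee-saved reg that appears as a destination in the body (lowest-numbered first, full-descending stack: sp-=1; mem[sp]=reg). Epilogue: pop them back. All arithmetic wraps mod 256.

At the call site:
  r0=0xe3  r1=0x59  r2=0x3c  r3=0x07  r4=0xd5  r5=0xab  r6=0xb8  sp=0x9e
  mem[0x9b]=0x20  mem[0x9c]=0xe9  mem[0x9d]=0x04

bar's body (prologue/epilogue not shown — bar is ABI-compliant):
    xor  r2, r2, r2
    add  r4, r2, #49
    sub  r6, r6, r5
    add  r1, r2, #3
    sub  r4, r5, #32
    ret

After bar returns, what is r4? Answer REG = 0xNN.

REG = 0xd5

prologue: push r4 → mem[0x9d]=0xd5, sp=0x9d
body[0] xor  r2, r2, r2 → r2=0x00
body[1] add  r4, r2, #49 → r4=0x31
body[2] sub  r6, r6, r5 → r6=0x0d
body[3] add  r1, r2, #3 → r1=0x03
body[4] sub  r4, r5, #32 → r4=0x8b
epilogue: pop r4=0xd5, sp=0x9e
r4 is callee-saved → restored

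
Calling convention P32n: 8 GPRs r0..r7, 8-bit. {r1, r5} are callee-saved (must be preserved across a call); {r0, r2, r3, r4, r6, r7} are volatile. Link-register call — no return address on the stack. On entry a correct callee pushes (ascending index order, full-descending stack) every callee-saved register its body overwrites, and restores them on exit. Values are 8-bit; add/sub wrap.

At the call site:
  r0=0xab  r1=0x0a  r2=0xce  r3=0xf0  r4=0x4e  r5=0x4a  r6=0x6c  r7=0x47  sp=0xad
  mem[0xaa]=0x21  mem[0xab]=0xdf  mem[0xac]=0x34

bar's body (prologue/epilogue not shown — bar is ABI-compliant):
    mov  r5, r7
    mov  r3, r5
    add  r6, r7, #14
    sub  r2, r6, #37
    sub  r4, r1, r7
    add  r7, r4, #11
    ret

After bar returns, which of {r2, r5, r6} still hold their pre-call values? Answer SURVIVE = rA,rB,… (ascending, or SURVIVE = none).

SURVIVE = r5

prologue: push r5 -> mem[0xac]=0x4a, sp=0xac
body[0] mov  r5, r7 -> r5=0x47
body[1] mov  r3, r5 -> r3=0x47
body[2] add  r6, r7, #14 -> r6=0x55
body[3] sub  r2, r6, #37 -> r2=0x30
body[4] sub  r4, r1, r7 -> r4=0xc3
body[5] add  r7, r4, #11 -> r7=0xce
epilogue: pop r5=0x4a, sp=0xad
r2: caller-saved, written=True
r5: callee-saved, written=True
r6: caller-saved, written=True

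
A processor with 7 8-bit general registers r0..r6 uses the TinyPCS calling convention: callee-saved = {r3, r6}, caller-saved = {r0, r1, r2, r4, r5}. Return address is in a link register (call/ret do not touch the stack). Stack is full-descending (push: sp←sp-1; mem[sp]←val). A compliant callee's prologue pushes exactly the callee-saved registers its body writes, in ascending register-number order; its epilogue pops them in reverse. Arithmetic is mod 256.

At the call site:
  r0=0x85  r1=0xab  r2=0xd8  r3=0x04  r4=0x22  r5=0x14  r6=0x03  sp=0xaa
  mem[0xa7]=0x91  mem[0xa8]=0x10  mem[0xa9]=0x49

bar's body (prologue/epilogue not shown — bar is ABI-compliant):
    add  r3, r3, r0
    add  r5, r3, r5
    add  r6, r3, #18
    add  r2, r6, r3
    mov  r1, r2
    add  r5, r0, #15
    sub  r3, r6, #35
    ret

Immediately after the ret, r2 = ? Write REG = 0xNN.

REG = 0x24

prologue: push r3 -> mem[0xa9]=0x04, sp=0xa9
prologue: push r6 -> mem[0xa8]=0x03, sp=0xa8
body[0] add  r3, r3, r0 -> r3=0x89
body[1] add  r5, r3, r5 -> r5=0x9d
body[2] add  r6, r3, #18 -> r6=0x9b
body[3] add  r2, r6, r3 -> r2=0x24
body[4] mov  r1, r2 -> r1=0x24
body[5] add  r5, r0, #15 -> r5=0x94
body[6] sub  r3, r6, #35 -> r3=0x78
epilogue: pop r6=0x03, sp=0xa9
epilogue: pop r3=0x04, sp=0xaa
r2 is caller-saved -> body value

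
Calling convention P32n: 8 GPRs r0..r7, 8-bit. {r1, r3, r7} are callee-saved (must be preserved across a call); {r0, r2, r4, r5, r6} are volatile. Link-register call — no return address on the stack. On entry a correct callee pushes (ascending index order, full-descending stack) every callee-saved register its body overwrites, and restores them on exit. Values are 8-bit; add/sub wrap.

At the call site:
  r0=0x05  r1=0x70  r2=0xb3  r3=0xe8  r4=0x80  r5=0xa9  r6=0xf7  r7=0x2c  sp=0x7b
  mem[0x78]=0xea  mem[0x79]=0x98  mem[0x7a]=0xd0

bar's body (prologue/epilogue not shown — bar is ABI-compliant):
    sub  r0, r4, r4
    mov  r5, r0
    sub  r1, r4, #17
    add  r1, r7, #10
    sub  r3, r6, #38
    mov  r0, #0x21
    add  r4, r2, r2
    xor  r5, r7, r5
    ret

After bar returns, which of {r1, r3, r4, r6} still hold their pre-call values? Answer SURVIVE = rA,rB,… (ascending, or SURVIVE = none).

SURVIVE = r1,r3,r6

prologue: push r1 -> mem[0x7a]=0x70, sp=0x7a
prologue: push r3 -> mem[0x79]=0xe8, sp=0x79
body[0] sub  r0, r4, r4 -> r0=0x00
body[1] mov  r5, r0 -> r5=0x00
body[2] sub  r1, r4, #17 -> r1=0x6f
body[3] add  r1, r7, #10 -> r1=0x36
body[4] sub  r3, r6, #38 -> r3=0xd1
body[5] mov  r0, #0x21 -> r0=0x21
body[6] add  r4, r2, r2 -> r4=0x66
body[7] xor  r5, r7, r5 -> r5=0x2c
epilogue: pop r3=0xe8, sp=0x7a
epilogue: pop r1=0x70, sp=0x7b
r1: callee-saved, written=True
r3: callee-saved, written=True
r4: caller-saved, written=True
r6: caller-saved, written=False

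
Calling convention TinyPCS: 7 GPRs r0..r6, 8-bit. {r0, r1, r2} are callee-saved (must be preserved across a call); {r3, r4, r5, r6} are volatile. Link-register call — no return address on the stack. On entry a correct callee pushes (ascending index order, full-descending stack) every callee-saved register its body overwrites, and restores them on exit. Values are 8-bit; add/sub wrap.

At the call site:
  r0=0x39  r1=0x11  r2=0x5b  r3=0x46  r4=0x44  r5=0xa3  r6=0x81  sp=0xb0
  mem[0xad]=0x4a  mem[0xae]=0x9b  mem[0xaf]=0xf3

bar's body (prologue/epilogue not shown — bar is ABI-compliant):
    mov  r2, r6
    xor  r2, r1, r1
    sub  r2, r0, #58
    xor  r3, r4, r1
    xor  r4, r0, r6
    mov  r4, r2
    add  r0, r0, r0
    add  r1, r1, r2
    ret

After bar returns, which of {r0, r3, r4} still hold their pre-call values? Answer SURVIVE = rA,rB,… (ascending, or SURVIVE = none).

SURVIVE = r0

prologue: push r0 -> mem[0xaf]=0x39, sp=0xaf
prologue: push r1 -> mem[0xae]=0x11, sp=0xae
prologue: push r2 -> mem[0xad]=0x5b, sp=0xad
body[0] mov  r2, r6 -> r2=0x81
body[1] xor  r2, r1, r1 -> r2=0x00
body[2] sub  r2, r0, #58 -> r2=0xff
body[3] xor  r3, r4, r1 -> r3=0x55
body[4] xor  r4, r0, r6 -> r4=0xb8
body[5] mov  r4, r2 -> r4=0xff
body[6] add  r0, r0, r0 -> r0=0x72
body[7] add  r1, r1, r2 -> r1=0x10
epilogue: pop r2=0x5b, sp=0xae
epilogue: pop r1=0x11, sp=0xaf
epilogue: pop r0=0x39, sp=0xb0
r0: callee-saved, written=True
r3: caller-saved, written=True
r4: caller-saved, written=True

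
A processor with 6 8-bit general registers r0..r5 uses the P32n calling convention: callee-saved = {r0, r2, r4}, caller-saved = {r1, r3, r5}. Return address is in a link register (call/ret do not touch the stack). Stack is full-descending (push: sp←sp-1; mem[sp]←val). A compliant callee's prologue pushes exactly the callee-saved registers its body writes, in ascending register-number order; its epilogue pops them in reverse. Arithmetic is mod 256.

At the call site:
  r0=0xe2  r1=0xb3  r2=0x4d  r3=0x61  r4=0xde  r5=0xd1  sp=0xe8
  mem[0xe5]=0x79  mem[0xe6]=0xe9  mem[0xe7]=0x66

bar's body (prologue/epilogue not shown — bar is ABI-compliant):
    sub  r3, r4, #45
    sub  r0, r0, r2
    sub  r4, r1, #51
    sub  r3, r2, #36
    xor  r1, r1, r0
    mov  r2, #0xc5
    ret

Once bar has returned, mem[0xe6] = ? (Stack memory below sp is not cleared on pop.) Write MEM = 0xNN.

MEM = 0x4d

prologue: push r0 -> mem[0xe7]=0xe2, sp=0xe7
prologue: push r2 -> mem[0xe6]=0x4d, sp=0xe6
prologue: push r4 -> mem[0xe5]=0xde, sp=0xe5
body[0] sub  r3, r4, #45 -> r3=0xb1
body[1] sub  r0, r0, r2 -> r0=0x95
body[2] sub  r4, r1, #51 -> r4=0x80
body[3] sub  r3, r2, #36 -> r3=0x29
body[4] xor  r1, r1, r0 -> r1=0x26
body[5] mov  r2, #0xc5 -> r2=0xc5
epilogue: pop r4=0xde, sp=0xe6
epilogue: pop r2=0x4d, sp=0xe7
epilogue: pop r0=0xe2, sp=0xe8
prologue pushed ['r0', 'r2', 'r4'] at ['0xe7', '0xe6', '0xe5']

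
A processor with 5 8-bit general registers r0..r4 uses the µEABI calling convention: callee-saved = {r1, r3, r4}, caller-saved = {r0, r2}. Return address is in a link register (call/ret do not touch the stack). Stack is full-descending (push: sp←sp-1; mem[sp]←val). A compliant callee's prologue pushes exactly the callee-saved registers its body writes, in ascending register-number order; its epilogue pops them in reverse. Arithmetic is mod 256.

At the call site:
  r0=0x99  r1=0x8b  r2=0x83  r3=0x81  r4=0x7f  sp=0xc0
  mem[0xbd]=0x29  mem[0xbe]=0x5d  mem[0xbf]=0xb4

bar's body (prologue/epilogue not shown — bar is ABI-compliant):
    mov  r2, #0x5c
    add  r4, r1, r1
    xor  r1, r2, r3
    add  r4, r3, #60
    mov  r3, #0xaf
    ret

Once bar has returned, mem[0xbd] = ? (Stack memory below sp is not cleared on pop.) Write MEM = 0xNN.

MEM = 0x7f

prologue: push r1 → mem[0xbf]=0x8b, sp=0xbf
prologue: push r3 → mem[0xbe]=0x81, sp=0xbe
prologue: push r4 → mem[0xbd]=0x7f, sp=0xbd
body[0] mov  r2, #0x5c → r2=0x5c
body[1] add  r4, r1, r1 → r4=0x16
body[2] xor  r1, r2, r3 → r1=0xdd
body[3] add  r4, r3, #60 → r4=0xbd
body[4] mov  r3, #0xaf → r3=0xaf
epilogue: pop r4=0x7f, sp=0xbe
epilogue: pop r3=0x81, sp=0xbf
epilogue: pop r1=0x8b, sp=0xc0
prologue pushed ['r1', 'r3', 'r4'] at ['0xbf', '0xbe', '0xbd']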